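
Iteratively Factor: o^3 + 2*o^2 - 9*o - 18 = (o + 3)*(o^2 - o - 6) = (o - 3)*(o + 3)*(o + 2)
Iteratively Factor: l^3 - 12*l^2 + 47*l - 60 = (l - 3)*(l^2 - 9*l + 20) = (l - 4)*(l - 3)*(l - 5)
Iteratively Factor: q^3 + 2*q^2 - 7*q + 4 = (q + 4)*(q^2 - 2*q + 1) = (q - 1)*(q + 4)*(q - 1)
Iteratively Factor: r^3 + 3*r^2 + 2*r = (r + 2)*(r^2 + r) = (r + 1)*(r + 2)*(r)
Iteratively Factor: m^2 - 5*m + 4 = (m - 4)*(m - 1)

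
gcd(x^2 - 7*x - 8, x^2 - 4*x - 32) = x - 8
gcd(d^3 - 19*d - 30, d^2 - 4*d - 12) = d + 2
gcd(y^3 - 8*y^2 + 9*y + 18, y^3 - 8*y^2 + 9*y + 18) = y^3 - 8*y^2 + 9*y + 18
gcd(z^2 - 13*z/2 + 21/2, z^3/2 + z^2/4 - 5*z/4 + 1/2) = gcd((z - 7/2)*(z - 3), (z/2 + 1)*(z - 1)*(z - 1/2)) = 1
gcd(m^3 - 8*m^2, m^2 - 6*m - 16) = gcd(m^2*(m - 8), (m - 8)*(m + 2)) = m - 8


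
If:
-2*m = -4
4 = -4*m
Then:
No Solution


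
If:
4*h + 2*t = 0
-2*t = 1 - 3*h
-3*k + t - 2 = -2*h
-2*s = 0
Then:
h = 1/7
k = -2/3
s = 0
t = -2/7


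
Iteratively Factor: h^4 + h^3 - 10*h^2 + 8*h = (h - 1)*(h^3 + 2*h^2 - 8*h) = h*(h - 1)*(h^2 + 2*h - 8) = h*(h - 1)*(h + 4)*(h - 2)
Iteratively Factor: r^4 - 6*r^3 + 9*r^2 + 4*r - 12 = (r - 2)*(r^3 - 4*r^2 + r + 6) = (r - 2)^2*(r^2 - 2*r - 3) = (r - 2)^2*(r + 1)*(r - 3)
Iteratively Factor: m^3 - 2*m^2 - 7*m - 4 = (m - 4)*(m^2 + 2*m + 1) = (m - 4)*(m + 1)*(m + 1)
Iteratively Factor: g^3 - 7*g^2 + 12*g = (g - 3)*(g^2 - 4*g) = g*(g - 3)*(g - 4)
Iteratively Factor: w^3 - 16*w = (w + 4)*(w^2 - 4*w) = (w - 4)*(w + 4)*(w)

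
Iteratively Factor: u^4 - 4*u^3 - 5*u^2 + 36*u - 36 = (u + 3)*(u^3 - 7*u^2 + 16*u - 12) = (u - 2)*(u + 3)*(u^2 - 5*u + 6) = (u - 3)*(u - 2)*(u + 3)*(u - 2)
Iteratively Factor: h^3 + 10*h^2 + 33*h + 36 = (h + 3)*(h^2 + 7*h + 12) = (h + 3)^2*(h + 4)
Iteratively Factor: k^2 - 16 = (k + 4)*(k - 4)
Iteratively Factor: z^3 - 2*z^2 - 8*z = (z)*(z^2 - 2*z - 8) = z*(z + 2)*(z - 4)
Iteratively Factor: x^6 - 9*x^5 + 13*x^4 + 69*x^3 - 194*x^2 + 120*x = (x - 2)*(x^5 - 7*x^4 - x^3 + 67*x^2 - 60*x) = (x - 4)*(x - 2)*(x^4 - 3*x^3 - 13*x^2 + 15*x) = (x - 5)*(x - 4)*(x - 2)*(x^3 + 2*x^2 - 3*x) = (x - 5)*(x - 4)*(x - 2)*(x - 1)*(x^2 + 3*x) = (x - 5)*(x - 4)*(x - 2)*(x - 1)*(x + 3)*(x)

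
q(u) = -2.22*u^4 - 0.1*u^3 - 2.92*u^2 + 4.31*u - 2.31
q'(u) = -8.88*u^3 - 0.3*u^2 - 5.84*u + 4.31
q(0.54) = -1.04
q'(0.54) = -0.33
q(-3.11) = -248.63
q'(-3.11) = 286.68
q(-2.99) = -216.06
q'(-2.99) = 256.46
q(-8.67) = -12737.81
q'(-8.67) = 5819.62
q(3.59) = -397.85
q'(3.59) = -431.38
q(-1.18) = -15.60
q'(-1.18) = 25.37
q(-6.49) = -4064.44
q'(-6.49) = 2457.01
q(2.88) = -169.24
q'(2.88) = -227.12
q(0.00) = -2.31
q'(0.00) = 4.31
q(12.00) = -46577.79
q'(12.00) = -15453.61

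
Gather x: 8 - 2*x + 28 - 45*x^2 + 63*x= -45*x^2 + 61*x + 36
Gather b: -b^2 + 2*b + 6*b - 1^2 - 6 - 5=-b^2 + 8*b - 12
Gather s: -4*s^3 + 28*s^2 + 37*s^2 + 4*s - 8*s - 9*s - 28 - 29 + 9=-4*s^3 + 65*s^2 - 13*s - 48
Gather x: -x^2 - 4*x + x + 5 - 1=-x^2 - 3*x + 4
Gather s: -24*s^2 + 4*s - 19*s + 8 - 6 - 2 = -24*s^2 - 15*s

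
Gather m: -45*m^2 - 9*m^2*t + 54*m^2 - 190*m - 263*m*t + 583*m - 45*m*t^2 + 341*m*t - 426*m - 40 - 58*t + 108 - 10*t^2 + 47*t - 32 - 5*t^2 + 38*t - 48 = m^2*(9 - 9*t) + m*(-45*t^2 + 78*t - 33) - 15*t^2 + 27*t - 12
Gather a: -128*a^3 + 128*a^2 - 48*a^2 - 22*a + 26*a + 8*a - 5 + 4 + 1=-128*a^3 + 80*a^2 + 12*a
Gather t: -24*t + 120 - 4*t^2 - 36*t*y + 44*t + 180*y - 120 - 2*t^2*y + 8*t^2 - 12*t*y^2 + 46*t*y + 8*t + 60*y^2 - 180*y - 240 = t^2*(4 - 2*y) + t*(-12*y^2 + 10*y + 28) + 60*y^2 - 240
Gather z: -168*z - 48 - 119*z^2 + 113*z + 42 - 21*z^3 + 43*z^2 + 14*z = -21*z^3 - 76*z^2 - 41*z - 6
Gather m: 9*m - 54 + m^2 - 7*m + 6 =m^2 + 2*m - 48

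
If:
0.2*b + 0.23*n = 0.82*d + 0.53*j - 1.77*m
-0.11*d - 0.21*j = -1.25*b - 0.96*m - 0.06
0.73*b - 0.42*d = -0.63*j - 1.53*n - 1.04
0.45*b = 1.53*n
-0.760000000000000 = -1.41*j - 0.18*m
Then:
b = -0.55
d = 1.55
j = 0.42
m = 0.93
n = -0.16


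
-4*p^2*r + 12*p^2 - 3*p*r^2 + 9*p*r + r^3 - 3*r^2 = (-4*p + r)*(p + r)*(r - 3)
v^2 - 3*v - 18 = (v - 6)*(v + 3)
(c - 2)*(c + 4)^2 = c^3 + 6*c^2 - 32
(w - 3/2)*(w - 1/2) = w^2 - 2*w + 3/4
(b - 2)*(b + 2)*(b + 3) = b^3 + 3*b^2 - 4*b - 12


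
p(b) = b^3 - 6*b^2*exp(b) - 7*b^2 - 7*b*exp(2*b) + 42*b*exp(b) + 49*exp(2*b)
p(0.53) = 163.86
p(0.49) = 151.10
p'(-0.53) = 56.73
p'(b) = -6*b^2*exp(b) + 3*b^2 - 14*b*exp(2*b) + 30*b*exp(b) - 14*b + 91*exp(2*b) + 42*exp(b)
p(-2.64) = -77.74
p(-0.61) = -2.24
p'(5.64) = 959566.09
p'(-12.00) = 599.99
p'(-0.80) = 40.12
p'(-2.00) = 36.50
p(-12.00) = -2736.01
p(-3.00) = -98.79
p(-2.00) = -49.46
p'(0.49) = 308.25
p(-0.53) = 2.05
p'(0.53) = 330.17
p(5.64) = 767096.74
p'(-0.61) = 50.71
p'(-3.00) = 64.25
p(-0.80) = -10.79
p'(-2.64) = 52.88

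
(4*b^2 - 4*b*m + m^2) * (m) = 4*b^2*m - 4*b*m^2 + m^3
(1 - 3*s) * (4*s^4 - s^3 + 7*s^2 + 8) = -12*s^5 + 7*s^4 - 22*s^3 + 7*s^2 - 24*s + 8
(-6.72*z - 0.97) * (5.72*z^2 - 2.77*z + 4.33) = -38.4384*z^3 + 13.066*z^2 - 26.4107*z - 4.2001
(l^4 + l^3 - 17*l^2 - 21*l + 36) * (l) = l^5 + l^4 - 17*l^3 - 21*l^2 + 36*l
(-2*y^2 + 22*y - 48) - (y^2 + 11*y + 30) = -3*y^2 + 11*y - 78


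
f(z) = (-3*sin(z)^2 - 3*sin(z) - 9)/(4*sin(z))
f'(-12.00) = 5.96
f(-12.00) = -5.35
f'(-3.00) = -111.11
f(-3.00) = 15.30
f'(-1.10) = 0.94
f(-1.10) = 2.44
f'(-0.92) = 1.70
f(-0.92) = 2.67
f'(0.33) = 19.56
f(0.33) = -7.94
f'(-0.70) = 3.57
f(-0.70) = 3.23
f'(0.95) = 1.54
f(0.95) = -4.13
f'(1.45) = 0.18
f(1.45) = -3.76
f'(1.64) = -0.10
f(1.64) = -3.75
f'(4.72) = 0.01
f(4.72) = 2.25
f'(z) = (-6*sin(z)*cos(z) - 3*cos(z))/(4*sin(z)) - (-3*sin(z)^2 - 3*sin(z) - 9)*cos(z)/(4*sin(z)^2)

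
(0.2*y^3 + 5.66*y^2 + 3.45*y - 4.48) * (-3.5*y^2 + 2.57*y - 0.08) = -0.7*y^5 - 19.296*y^4 + 2.4552*y^3 + 24.0937*y^2 - 11.7896*y + 0.3584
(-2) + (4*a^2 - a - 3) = 4*a^2 - a - 5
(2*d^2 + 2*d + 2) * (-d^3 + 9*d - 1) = -2*d^5 - 2*d^4 + 16*d^3 + 16*d^2 + 16*d - 2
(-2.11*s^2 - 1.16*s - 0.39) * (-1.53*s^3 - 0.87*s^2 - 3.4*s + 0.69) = 3.2283*s^5 + 3.6105*s^4 + 8.7799*s^3 + 2.8274*s^2 + 0.5256*s - 0.2691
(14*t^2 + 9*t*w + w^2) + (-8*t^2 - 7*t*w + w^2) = 6*t^2 + 2*t*w + 2*w^2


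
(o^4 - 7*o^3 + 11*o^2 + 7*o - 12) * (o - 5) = o^5 - 12*o^4 + 46*o^3 - 48*o^2 - 47*o + 60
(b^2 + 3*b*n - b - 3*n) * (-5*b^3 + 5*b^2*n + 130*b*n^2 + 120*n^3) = -5*b^5 - 10*b^4*n + 5*b^4 + 145*b^3*n^2 + 10*b^3*n + 510*b^2*n^3 - 145*b^2*n^2 + 360*b*n^4 - 510*b*n^3 - 360*n^4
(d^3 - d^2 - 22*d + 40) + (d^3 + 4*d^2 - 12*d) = 2*d^3 + 3*d^2 - 34*d + 40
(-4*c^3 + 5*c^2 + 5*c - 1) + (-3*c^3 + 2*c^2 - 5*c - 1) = -7*c^3 + 7*c^2 - 2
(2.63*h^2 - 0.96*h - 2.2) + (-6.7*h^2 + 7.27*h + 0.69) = -4.07*h^2 + 6.31*h - 1.51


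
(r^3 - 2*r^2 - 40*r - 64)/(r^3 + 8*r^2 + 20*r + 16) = (r - 8)/(r + 2)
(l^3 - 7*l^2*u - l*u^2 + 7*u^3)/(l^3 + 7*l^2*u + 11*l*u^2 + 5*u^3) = (l^2 - 8*l*u + 7*u^2)/(l^2 + 6*l*u + 5*u^2)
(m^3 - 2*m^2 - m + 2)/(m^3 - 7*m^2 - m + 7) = (m - 2)/(m - 7)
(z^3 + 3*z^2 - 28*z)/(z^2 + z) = (z^2 + 3*z - 28)/(z + 1)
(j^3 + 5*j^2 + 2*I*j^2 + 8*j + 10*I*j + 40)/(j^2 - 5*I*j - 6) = (j^2 + j*(5 + 4*I) + 20*I)/(j - 3*I)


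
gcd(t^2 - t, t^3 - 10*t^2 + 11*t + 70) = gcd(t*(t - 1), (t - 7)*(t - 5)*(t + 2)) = 1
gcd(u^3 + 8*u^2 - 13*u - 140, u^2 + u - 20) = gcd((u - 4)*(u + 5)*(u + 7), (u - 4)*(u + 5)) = u^2 + u - 20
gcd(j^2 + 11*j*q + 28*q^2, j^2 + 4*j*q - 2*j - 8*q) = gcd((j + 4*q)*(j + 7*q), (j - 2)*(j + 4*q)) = j + 4*q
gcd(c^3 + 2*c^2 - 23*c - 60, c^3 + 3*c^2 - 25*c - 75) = c^2 - 2*c - 15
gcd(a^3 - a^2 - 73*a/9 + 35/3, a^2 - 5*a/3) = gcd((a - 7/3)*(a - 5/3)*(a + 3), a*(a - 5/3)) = a - 5/3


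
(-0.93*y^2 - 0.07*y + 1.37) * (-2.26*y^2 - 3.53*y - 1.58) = 2.1018*y^4 + 3.4411*y^3 - 1.3797*y^2 - 4.7255*y - 2.1646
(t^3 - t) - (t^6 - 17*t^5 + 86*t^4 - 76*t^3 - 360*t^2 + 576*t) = -t^6 + 17*t^5 - 86*t^4 + 77*t^3 + 360*t^2 - 577*t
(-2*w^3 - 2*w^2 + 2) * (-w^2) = 2*w^5 + 2*w^4 - 2*w^2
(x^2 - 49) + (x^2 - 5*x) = 2*x^2 - 5*x - 49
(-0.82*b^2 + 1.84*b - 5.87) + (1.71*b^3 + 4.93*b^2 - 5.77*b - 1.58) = 1.71*b^3 + 4.11*b^2 - 3.93*b - 7.45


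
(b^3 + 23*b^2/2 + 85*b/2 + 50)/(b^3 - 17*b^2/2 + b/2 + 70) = (b^2 + 9*b + 20)/(b^2 - 11*b + 28)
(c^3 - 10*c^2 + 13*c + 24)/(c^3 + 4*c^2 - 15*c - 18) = (c - 8)/(c + 6)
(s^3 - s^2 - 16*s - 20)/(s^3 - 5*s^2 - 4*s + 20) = (s + 2)/(s - 2)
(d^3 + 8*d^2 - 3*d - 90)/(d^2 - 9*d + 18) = (d^2 + 11*d + 30)/(d - 6)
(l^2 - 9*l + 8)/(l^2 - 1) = (l - 8)/(l + 1)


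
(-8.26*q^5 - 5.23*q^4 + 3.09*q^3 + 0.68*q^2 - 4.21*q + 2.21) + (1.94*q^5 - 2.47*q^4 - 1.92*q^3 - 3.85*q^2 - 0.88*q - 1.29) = -6.32*q^5 - 7.7*q^4 + 1.17*q^3 - 3.17*q^2 - 5.09*q + 0.92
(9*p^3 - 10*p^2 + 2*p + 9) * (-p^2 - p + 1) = -9*p^5 + p^4 + 17*p^3 - 21*p^2 - 7*p + 9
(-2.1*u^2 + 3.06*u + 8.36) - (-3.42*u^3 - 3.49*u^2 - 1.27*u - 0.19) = 3.42*u^3 + 1.39*u^2 + 4.33*u + 8.55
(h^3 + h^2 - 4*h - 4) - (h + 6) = h^3 + h^2 - 5*h - 10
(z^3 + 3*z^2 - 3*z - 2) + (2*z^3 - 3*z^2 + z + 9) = 3*z^3 - 2*z + 7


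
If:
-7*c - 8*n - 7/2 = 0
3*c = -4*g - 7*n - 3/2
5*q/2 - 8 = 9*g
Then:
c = 16*q/45 - 737/450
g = 5*q/18 - 8/9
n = 224/225 - 14*q/45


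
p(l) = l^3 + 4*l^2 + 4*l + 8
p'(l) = 3*l^2 + 8*l + 4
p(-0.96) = 6.96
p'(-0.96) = -0.92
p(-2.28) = 7.82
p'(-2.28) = 1.36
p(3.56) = 118.05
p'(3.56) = 70.50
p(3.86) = 140.55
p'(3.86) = 79.58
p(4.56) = 204.23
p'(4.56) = 102.86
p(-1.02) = 7.02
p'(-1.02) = -1.04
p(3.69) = 127.47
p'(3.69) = 74.37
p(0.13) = 8.59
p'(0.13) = 5.09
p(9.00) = 1097.00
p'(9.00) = 319.00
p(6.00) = 392.00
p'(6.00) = 160.00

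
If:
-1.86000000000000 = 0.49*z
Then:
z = -3.80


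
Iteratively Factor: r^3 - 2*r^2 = (r)*(r^2 - 2*r) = r^2*(r - 2)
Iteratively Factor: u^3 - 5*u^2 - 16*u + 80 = (u - 4)*(u^2 - u - 20) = (u - 5)*(u - 4)*(u + 4)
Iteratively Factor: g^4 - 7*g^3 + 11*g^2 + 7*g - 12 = (g + 1)*(g^3 - 8*g^2 + 19*g - 12) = (g - 4)*(g + 1)*(g^2 - 4*g + 3) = (g - 4)*(g - 1)*(g + 1)*(g - 3)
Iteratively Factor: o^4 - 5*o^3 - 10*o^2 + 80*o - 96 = (o - 2)*(o^3 - 3*o^2 - 16*o + 48) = (o - 4)*(o - 2)*(o^2 + o - 12) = (o - 4)*(o - 3)*(o - 2)*(o + 4)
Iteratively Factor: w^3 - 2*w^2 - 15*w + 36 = (w - 3)*(w^2 + w - 12) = (w - 3)*(w + 4)*(w - 3)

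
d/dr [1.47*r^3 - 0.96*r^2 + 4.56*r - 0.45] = 4.41*r^2 - 1.92*r + 4.56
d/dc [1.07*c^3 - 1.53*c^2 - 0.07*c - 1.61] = 3.21*c^2 - 3.06*c - 0.07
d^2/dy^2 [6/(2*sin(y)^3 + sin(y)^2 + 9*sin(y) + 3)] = 6*(-36*sin(y)^6 - 22*sin(y)^5 + 8*sin(y)^4 + 59*sin(y)^3 + 45*sin(y)^2 + 45*sin(y) + 156)/(2*sin(y)^3 + sin(y)^2 + 9*sin(y) + 3)^3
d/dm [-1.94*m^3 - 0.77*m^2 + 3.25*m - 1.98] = -5.82*m^2 - 1.54*m + 3.25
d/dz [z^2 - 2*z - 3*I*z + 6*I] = 2*z - 2 - 3*I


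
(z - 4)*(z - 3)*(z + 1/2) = z^3 - 13*z^2/2 + 17*z/2 + 6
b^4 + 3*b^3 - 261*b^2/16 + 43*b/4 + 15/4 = (b - 2)*(b - 5/4)*(b + 1/4)*(b + 6)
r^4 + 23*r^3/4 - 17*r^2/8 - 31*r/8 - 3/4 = (r - 1)*(r + 1/4)*(r + 1/2)*(r + 6)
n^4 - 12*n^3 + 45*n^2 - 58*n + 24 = (n - 6)*(n - 4)*(n - 1)^2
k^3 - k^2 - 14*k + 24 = (k - 3)*(k - 2)*(k + 4)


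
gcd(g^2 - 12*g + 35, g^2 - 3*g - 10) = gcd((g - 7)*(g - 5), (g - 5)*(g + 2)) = g - 5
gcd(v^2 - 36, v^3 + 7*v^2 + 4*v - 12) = v + 6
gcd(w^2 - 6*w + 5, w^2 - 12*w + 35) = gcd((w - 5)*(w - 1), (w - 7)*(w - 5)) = w - 5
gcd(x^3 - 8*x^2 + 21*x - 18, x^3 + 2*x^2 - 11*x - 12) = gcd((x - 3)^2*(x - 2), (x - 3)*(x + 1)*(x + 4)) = x - 3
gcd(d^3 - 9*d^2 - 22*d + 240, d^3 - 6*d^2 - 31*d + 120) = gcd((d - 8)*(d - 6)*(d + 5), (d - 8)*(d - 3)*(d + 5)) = d^2 - 3*d - 40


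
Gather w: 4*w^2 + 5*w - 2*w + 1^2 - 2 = 4*w^2 + 3*w - 1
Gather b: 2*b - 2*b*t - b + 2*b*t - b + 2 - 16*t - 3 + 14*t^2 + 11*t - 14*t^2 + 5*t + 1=0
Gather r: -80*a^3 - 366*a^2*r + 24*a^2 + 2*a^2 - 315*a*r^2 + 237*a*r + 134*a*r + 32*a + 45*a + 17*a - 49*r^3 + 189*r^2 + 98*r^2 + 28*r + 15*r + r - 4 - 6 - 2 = -80*a^3 + 26*a^2 + 94*a - 49*r^3 + r^2*(287 - 315*a) + r*(-366*a^2 + 371*a + 44) - 12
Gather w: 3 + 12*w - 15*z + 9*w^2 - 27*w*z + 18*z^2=9*w^2 + w*(12 - 27*z) + 18*z^2 - 15*z + 3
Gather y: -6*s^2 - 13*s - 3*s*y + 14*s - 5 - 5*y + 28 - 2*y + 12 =-6*s^2 + s + y*(-3*s - 7) + 35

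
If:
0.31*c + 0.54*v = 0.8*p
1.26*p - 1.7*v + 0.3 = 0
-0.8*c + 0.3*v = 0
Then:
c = 0.17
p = 0.37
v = 0.45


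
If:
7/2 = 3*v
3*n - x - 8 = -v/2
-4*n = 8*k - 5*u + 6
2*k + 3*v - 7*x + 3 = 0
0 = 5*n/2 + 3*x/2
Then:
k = -601/48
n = 89/56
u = -1844/105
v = 7/6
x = -445/168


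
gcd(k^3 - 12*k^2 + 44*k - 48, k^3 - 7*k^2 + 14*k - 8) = k^2 - 6*k + 8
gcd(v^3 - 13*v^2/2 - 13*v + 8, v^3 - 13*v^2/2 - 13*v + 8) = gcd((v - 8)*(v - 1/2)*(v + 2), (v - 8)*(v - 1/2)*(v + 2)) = v^3 - 13*v^2/2 - 13*v + 8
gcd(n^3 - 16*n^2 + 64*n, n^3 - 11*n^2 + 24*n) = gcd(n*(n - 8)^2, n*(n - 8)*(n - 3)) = n^2 - 8*n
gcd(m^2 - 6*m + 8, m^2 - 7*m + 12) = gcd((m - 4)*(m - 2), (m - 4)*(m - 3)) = m - 4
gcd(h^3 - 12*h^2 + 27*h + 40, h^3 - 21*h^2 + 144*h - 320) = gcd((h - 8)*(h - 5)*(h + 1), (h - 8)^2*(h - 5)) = h^2 - 13*h + 40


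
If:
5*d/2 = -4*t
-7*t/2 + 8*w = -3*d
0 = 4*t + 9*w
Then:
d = 0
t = 0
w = 0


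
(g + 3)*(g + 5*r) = g^2 + 5*g*r + 3*g + 15*r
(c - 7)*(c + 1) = c^2 - 6*c - 7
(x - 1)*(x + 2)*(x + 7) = x^3 + 8*x^2 + 5*x - 14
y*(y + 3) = y^2 + 3*y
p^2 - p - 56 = (p - 8)*(p + 7)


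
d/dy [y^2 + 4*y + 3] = 2*y + 4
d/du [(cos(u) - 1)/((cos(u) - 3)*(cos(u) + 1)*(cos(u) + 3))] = 2*(-sin(u)^2*cos(u) + sin(u)^2 + 8)*sin(u)/((cos(u) - 3)^2*(cos(u) + 1)^2*(cos(u) + 3)^2)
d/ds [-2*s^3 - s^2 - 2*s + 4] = -6*s^2 - 2*s - 2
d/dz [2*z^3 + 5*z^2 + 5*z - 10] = 6*z^2 + 10*z + 5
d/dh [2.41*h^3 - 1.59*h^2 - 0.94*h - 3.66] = 7.23*h^2 - 3.18*h - 0.94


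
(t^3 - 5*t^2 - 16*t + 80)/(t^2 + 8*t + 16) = (t^2 - 9*t + 20)/(t + 4)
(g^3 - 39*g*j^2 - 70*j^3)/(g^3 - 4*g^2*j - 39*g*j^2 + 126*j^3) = (g^2 + 7*g*j + 10*j^2)/(g^2 + 3*g*j - 18*j^2)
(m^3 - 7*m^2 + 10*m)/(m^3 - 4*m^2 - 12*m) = (-m^2 + 7*m - 10)/(-m^2 + 4*m + 12)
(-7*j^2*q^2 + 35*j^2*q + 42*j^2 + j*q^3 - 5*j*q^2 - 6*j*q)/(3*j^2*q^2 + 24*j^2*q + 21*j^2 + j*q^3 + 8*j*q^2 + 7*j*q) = (-7*j*q + 42*j + q^2 - 6*q)/(3*j*q + 21*j + q^2 + 7*q)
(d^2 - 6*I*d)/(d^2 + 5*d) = (d - 6*I)/(d + 5)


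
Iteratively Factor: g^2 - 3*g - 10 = (g + 2)*(g - 5)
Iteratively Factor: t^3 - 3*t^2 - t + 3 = (t - 1)*(t^2 - 2*t - 3) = (t - 3)*(t - 1)*(t + 1)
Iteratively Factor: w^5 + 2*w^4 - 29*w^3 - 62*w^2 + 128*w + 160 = (w - 5)*(w^4 + 7*w^3 + 6*w^2 - 32*w - 32) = (w - 5)*(w + 4)*(w^3 + 3*w^2 - 6*w - 8) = (w - 5)*(w - 2)*(w + 4)*(w^2 + 5*w + 4) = (w - 5)*(w - 2)*(w + 4)^2*(w + 1)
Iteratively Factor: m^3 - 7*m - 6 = (m + 2)*(m^2 - 2*m - 3) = (m + 1)*(m + 2)*(m - 3)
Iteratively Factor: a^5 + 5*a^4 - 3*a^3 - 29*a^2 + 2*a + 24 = (a + 1)*(a^4 + 4*a^3 - 7*a^2 - 22*a + 24) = (a - 2)*(a + 1)*(a^3 + 6*a^2 + 5*a - 12) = (a - 2)*(a + 1)*(a + 4)*(a^2 + 2*a - 3) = (a - 2)*(a + 1)*(a + 3)*(a + 4)*(a - 1)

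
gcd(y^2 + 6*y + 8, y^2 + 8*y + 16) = y + 4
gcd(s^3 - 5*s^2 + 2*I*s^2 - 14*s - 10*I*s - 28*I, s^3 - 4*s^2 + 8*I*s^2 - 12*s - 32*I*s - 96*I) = s + 2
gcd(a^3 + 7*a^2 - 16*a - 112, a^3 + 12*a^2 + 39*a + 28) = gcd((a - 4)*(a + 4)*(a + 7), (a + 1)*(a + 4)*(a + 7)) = a^2 + 11*a + 28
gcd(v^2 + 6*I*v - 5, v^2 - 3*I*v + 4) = v + I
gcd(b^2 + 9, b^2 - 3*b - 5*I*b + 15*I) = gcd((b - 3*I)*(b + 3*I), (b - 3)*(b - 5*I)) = 1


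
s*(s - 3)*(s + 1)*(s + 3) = s^4 + s^3 - 9*s^2 - 9*s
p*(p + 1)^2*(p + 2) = p^4 + 4*p^3 + 5*p^2 + 2*p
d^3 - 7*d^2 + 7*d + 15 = (d - 5)*(d - 3)*(d + 1)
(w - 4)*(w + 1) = w^2 - 3*w - 4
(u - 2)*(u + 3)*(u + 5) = u^3 + 6*u^2 - u - 30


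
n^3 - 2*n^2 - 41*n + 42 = (n - 7)*(n - 1)*(n + 6)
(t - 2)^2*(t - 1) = t^3 - 5*t^2 + 8*t - 4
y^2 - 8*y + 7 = (y - 7)*(y - 1)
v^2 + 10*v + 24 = (v + 4)*(v + 6)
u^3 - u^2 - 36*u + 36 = (u - 6)*(u - 1)*(u + 6)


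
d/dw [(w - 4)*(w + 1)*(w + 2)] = 3*w^2 - 2*w - 10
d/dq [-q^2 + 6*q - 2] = 6 - 2*q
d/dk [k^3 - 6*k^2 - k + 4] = 3*k^2 - 12*k - 1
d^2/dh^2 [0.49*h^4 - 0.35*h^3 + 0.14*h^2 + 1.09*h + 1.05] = 5.88*h^2 - 2.1*h + 0.28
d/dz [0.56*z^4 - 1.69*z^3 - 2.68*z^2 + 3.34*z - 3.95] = 2.24*z^3 - 5.07*z^2 - 5.36*z + 3.34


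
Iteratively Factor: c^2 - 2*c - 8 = (c + 2)*(c - 4)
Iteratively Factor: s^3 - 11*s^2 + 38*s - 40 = (s - 5)*(s^2 - 6*s + 8) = (s - 5)*(s - 4)*(s - 2)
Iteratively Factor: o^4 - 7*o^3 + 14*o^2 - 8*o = (o - 2)*(o^3 - 5*o^2 + 4*o) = o*(o - 2)*(o^2 - 5*o + 4) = o*(o - 2)*(o - 1)*(o - 4)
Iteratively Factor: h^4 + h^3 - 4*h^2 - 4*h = (h - 2)*(h^3 + 3*h^2 + 2*h) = (h - 2)*(h + 1)*(h^2 + 2*h) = h*(h - 2)*(h + 1)*(h + 2)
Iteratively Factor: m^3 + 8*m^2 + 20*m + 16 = (m + 2)*(m^2 + 6*m + 8) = (m + 2)^2*(m + 4)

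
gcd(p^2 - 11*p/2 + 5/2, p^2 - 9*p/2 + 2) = p - 1/2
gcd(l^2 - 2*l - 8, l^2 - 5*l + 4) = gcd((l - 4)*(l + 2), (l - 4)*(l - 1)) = l - 4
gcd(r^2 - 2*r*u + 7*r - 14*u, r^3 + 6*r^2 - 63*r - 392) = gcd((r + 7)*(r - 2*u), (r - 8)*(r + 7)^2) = r + 7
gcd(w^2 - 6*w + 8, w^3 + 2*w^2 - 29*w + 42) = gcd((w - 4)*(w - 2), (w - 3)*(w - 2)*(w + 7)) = w - 2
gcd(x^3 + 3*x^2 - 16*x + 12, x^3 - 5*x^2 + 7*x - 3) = x - 1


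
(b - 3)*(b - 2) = b^2 - 5*b + 6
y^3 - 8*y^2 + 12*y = y*(y - 6)*(y - 2)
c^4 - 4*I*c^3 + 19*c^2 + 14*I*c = c*(c - 7*I)*(c + I)*(c + 2*I)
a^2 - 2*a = a*(a - 2)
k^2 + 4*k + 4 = (k + 2)^2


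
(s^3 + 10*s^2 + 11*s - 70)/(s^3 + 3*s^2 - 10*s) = (s + 7)/s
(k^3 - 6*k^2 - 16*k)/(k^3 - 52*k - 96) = k/(k + 6)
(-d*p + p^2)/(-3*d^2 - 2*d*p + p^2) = p*(d - p)/(3*d^2 + 2*d*p - p^2)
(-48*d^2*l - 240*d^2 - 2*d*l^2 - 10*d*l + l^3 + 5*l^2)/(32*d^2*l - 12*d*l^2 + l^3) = (-6*d*l - 30*d - l^2 - 5*l)/(l*(4*d - l))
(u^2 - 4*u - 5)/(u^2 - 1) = (u - 5)/(u - 1)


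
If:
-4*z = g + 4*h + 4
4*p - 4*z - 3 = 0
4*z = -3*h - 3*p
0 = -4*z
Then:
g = -1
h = -3/4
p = 3/4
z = 0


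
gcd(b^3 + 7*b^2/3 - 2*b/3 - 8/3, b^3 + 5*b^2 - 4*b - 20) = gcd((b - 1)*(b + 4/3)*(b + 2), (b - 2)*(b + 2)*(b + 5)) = b + 2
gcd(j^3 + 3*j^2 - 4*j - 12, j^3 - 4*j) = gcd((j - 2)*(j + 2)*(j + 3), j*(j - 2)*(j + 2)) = j^2 - 4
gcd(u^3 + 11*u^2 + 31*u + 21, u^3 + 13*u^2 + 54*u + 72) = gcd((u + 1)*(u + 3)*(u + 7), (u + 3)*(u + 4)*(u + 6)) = u + 3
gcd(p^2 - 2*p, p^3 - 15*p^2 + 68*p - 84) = p - 2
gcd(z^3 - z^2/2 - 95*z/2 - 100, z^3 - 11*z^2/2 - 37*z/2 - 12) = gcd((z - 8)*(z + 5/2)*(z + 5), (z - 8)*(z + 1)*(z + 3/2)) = z - 8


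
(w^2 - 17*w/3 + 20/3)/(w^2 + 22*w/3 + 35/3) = (3*w^2 - 17*w + 20)/(3*w^2 + 22*w + 35)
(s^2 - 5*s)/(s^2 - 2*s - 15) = s/(s + 3)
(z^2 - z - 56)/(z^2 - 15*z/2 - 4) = 2*(z + 7)/(2*z + 1)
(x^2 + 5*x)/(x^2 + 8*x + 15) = x/(x + 3)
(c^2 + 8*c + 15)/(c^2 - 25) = (c + 3)/(c - 5)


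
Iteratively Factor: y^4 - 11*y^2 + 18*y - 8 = (y + 4)*(y^3 - 4*y^2 + 5*y - 2) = (y - 2)*(y + 4)*(y^2 - 2*y + 1) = (y - 2)*(y - 1)*(y + 4)*(y - 1)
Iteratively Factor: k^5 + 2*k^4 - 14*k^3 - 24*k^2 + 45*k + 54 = (k + 1)*(k^4 + k^3 - 15*k^2 - 9*k + 54) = (k - 2)*(k + 1)*(k^3 + 3*k^2 - 9*k - 27) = (k - 3)*(k - 2)*(k + 1)*(k^2 + 6*k + 9) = (k - 3)*(k - 2)*(k + 1)*(k + 3)*(k + 3)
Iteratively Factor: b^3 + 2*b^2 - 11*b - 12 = (b - 3)*(b^2 + 5*b + 4) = (b - 3)*(b + 4)*(b + 1)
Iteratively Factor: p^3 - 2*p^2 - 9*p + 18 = (p - 3)*(p^2 + p - 6) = (p - 3)*(p + 3)*(p - 2)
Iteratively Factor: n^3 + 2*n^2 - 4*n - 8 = (n + 2)*(n^2 - 4) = (n - 2)*(n + 2)*(n + 2)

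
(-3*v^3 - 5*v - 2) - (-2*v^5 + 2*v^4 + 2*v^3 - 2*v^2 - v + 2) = 2*v^5 - 2*v^4 - 5*v^3 + 2*v^2 - 4*v - 4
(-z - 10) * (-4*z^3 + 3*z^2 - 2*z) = 4*z^4 + 37*z^3 - 28*z^2 + 20*z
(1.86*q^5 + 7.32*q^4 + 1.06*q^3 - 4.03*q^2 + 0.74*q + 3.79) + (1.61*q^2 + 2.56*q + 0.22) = 1.86*q^5 + 7.32*q^4 + 1.06*q^3 - 2.42*q^2 + 3.3*q + 4.01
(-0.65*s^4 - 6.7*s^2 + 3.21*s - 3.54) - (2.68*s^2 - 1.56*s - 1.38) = -0.65*s^4 - 9.38*s^2 + 4.77*s - 2.16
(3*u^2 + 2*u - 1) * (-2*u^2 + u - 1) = -6*u^4 - u^3 + u^2 - 3*u + 1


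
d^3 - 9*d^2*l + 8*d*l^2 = d*(d - 8*l)*(d - l)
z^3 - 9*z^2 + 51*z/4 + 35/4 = (z - 7)*(z - 5/2)*(z + 1/2)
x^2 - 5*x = x*(x - 5)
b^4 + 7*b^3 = b^3*(b + 7)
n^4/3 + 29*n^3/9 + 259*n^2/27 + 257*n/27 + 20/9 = (n/3 + 1)*(n + 1/3)*(n + 4/3)*(n + 5)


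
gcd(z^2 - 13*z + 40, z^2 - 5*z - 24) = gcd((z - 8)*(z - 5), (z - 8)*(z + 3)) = z - 8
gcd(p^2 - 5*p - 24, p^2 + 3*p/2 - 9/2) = p + 3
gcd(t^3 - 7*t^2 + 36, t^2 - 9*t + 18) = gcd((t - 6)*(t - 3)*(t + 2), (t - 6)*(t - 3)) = t^2 - 9*t + 18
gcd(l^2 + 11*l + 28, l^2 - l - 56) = l + 7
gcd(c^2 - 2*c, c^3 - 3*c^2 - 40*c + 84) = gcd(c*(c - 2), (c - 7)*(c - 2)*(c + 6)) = c - 2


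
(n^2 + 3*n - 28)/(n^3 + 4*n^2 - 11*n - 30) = (n^2 + 3*n - 28)/(n^3 + 4*n^2 - 11*n - 30)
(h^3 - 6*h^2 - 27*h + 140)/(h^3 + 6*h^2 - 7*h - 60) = (h^2 - 11*h + 28)/(h^2 + h - 12)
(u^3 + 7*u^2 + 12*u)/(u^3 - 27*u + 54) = u*(u^2 + 7*u + 12)/(u^3 - 27*u + 54)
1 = 1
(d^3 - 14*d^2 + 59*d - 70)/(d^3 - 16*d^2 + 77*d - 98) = (d - 5)/(d - 7)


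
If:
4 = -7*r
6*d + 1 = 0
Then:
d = -1/6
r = -4/7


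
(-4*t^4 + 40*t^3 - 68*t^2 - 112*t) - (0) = -4*t^4 + 40*t^3 - 68*t^2 - 112*t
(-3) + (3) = 0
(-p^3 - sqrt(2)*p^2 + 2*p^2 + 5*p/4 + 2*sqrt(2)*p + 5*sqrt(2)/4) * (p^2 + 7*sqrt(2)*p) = -p^5 - 8*sqrt(2)*p^4 + 2*p^4 - 51*p^3/4 + 16*sqrt(2)*p^3 + 10*sqrt(2)*p^2 + 28*p^2 + 35*p/2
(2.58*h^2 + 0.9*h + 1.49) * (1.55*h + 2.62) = 3.999*h^3 + 8.1546*h^2 + 4.6675*h + 3.9038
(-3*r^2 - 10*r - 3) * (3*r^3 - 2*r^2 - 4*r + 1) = -9*r^5 - 24*r^4 + 23*r^3 + 43*r^2 + 2*r - 3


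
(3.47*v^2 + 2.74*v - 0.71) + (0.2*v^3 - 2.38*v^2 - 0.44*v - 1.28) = 0.2*v^3 + 1.09*v^2 + 2.3*v - 1.99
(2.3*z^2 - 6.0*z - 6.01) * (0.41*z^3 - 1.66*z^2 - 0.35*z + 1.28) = 0.943*z^5 - 6.278*z^4 + 6.6909*z^3 + 15.0206*z^2 - 5.5765*z - 7.6928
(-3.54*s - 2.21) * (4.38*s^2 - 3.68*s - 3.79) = -15.5052*s^3 + 3.3474*s^2 + 21.5494*s + 8.3759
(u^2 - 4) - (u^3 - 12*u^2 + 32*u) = -u^3 + 13*u^2 - 32*u - 4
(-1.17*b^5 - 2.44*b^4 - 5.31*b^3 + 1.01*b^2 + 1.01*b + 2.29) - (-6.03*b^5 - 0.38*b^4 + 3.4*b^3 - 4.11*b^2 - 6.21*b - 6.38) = 4.86*b^5 - 2.06*b^4 - 8.71*b^3 + 5.12*b^2 + 7.22*b + 8.67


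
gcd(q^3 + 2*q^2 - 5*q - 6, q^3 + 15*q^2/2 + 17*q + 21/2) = q^2 + 4*q + 3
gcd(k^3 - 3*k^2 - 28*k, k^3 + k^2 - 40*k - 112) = k^2 - 3*k - 28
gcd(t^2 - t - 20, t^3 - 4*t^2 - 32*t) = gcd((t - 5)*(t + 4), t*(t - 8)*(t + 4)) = t + 4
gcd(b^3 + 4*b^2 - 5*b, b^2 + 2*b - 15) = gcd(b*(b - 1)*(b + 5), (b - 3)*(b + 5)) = b + 5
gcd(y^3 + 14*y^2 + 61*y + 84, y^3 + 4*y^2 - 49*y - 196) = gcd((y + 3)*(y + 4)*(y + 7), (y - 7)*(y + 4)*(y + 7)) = y^2 + 11*y + 28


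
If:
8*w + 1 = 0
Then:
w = -1/8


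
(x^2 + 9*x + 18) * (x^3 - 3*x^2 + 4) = x^5 + 6*x^4 - 9*x^3 - 50*x^2 + 36*x + 72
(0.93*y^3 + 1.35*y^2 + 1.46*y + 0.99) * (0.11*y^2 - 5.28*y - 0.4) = 0.1023*y^5 - 4.7619*y^4 - 7.3394*y^3 - 8.1399*y^2 - 5.8112*y - 0.396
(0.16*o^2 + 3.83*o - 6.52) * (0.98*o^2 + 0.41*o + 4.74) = 0.1568*o^4 + 3.819*o^3 - 4.0609*o^2 + 15.481*o - 30.9048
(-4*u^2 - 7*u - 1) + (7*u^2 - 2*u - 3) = 3*u^2 - 9*u - 4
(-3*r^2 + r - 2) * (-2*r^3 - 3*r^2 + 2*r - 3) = 6*r^5 + 7*r^4 - 5*r^3 + 17*r^2 - 7*r + 6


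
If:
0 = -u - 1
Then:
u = -1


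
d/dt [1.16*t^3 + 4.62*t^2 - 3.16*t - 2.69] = 3.48*t^2 + 9.24*t - 3.16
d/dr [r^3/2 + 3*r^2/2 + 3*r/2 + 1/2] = 3*r^2/2 + 3*r + 3/2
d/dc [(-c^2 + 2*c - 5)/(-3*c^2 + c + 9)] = (5*c^2 - 48*c + 23)/(9*c^4 - 6*c^3 - 53*c^2 + 18*c + 81)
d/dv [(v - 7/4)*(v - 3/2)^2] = (v - 3/2)*(3*v - 5)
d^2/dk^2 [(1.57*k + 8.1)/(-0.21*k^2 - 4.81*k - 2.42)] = (-(0.42*k + 4.81)*(0.84*k + 9.62)*(1.57*k + 8.1) + (1.9782*k + 18.5054)*(0.21*k^2 + 4.81*k + 2.42))/(0.21*k^2 + 4.81*k + 2.42)^3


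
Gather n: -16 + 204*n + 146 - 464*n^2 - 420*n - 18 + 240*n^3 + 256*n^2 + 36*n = 240*n^3 - 208*n^2 - 180*n + 112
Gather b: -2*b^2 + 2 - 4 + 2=-2*b^2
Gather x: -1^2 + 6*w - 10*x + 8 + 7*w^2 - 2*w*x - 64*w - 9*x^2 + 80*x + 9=7*w^2 - 58*w - 9*x^2 + x*(70 - 2*w) + 16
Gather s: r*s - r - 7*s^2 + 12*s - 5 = -r - 7*s^2 + s*(r + 12) - 5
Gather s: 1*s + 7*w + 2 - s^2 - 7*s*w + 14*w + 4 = -s^2 + s*(1 - 7*w) + 21*w + 6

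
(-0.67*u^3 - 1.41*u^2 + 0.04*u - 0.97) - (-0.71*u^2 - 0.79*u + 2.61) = -0.67*u^3 - 0.7*u^2 + 0.83*u - 3.58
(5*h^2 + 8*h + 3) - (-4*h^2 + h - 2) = 9*h^2 + 7*h + 5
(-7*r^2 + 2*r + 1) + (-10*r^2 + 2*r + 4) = -17*r^2 + 4*r + 5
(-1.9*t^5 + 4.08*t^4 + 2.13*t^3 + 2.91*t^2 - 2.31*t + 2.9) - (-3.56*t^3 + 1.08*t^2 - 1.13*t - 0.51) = -1.9*t^5 + 4.08*t^4 + 5.69*t^3 + 1.83*t^2 - 1.18*t + 3.41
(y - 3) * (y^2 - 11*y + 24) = y^3 - 14*y^2 + 57*y - 72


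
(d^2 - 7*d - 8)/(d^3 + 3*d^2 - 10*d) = (d^2 - 7*d - 8)/(d*(d^2 + 3*d - 10))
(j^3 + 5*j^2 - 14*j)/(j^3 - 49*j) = (j - 2)/(j - 7)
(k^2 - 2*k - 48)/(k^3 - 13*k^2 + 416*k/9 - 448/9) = 9*(k + 6)/(9*k^2 - 45*k + 56)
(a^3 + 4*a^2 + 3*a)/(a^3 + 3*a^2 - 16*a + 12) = a*(a^2 + 4*a + 3)/(a^3 + 3*a^2 - 16*a + 12)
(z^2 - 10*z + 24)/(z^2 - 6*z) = (z - 4)/z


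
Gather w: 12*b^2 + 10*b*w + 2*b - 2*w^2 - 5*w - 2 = 12*b^2 + 2*b - 2*w^2 + w*(10*b - 5) - 2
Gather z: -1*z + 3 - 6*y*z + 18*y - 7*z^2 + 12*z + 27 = 18*y - 7*z^2 + z*(11 - 6*y) + 30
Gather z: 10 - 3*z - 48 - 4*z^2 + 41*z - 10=-4*z^2 + 38*z - 48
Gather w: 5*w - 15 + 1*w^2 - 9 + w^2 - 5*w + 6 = 2*w^2 - 18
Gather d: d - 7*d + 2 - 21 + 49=30 - 6*d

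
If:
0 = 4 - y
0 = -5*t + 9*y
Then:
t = 36/5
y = 4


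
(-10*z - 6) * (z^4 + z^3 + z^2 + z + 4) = -10*z^5 - 16*z^4 - 16*z^3 - 16*z^2 - 46*z - 24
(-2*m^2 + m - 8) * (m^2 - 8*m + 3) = -2*m^4 + 17*m^3 - 22*m^2 + 67*m - 24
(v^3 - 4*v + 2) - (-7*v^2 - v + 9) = v^3 + 7*v^2 - 3*v - 7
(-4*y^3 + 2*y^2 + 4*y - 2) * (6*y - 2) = -24*y^4 + 20*y^3 + 20*y^2 - 20*y + 4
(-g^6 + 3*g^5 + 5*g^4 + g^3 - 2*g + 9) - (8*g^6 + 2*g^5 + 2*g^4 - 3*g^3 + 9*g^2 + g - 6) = -9*g^6 + g^5 + 3*g^4 + 4*g^3 - 9*g^2 - 3*g + 15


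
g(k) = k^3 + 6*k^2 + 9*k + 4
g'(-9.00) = 144.00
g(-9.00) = -320.00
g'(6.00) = 189.00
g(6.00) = 490.00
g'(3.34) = 82.55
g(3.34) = 138.25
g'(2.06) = 46.45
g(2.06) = 56.74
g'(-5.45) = 32.71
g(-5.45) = -28.71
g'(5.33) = 158.19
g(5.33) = 373.84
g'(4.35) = 117.97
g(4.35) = 239.00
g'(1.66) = 37.19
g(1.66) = 40.05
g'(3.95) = 103.21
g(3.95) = 194.79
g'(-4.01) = 9.12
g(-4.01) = -0.09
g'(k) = 3*k^2 + 12*k + 9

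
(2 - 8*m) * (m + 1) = -8*m^2 - 6*m + 2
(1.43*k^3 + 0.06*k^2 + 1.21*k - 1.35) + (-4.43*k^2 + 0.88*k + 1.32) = 1.43*k^3 - 4.37*k^2 + 2.09*k - 0.03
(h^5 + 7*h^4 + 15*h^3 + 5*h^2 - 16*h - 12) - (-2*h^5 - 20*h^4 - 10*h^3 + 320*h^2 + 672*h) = 3*h^5 + 27*h^4 + 25*h^3 - 315*h^2 - 688*h - 12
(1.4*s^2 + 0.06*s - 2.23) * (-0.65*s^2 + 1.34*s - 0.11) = -0.91*s^4 + 1.837*s^3 + 1.3759*s^2 - 2.9948*s + 0.2453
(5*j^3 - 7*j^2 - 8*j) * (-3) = -15*j^3 + 21*j^2 + 24*j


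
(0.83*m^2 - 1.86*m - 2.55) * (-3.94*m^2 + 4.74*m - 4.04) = -3.2702*m^4 + 11.2626*m^3 - 2.1226*m^2 - 4.5726*m + 10.302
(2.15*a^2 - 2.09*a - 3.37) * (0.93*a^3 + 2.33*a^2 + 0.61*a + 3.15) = 1.9995*a^5 + 3.0658*a^4 - 6.6923*a^3 - 2.3545*a^2 - 8.6392*a - 10.6155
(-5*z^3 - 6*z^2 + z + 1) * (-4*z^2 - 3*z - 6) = 20*z^5 + 39*z^4 + 44*z^3 + 29*z^2 - 9*z - 6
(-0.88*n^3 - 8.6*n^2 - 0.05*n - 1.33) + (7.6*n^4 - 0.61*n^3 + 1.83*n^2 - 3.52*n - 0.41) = 7.6*n^4 - 1.49*n^3 - 6.77*n^2 - 3.57*n - 1.74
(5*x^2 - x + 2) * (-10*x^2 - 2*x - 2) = -50*x^4 - 28*x^2 - 2*x - 4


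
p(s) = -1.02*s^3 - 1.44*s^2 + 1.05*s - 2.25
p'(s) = -3.06*s^2 - 2.88*s + 1.05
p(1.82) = -11.26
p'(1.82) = -14.33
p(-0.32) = -2.70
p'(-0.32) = 1.66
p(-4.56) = 59.73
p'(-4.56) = -49.45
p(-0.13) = -2.41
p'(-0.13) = 1.37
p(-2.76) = 5.33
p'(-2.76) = -14.31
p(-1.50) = -3.62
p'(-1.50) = -1.52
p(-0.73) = -3.39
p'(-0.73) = 1.52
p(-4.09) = 39.15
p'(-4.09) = -38.36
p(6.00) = -268.11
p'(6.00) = -126.39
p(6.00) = -268.11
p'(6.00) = -126.39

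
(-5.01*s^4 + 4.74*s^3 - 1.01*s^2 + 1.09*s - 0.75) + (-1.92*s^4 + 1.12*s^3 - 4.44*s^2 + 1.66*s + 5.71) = -6.93*s^4 + 5.86*s^3 - 5.45*s^2 + 2.75*s + 4.96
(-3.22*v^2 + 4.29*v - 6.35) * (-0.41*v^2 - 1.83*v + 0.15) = 1.3202*v^4 + 4.1337*v^3 - 5.7302*v^2 + 12.264*v - 0.9525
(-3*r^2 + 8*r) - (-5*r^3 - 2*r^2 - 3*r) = 5*r^3 - r^2 + 11*r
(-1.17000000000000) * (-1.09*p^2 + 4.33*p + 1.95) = 1.2753*p^2 - 5.0661*p - 2.2815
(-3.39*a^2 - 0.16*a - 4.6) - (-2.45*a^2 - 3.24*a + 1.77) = -0.94*a^2 + 3.08*a - 6.37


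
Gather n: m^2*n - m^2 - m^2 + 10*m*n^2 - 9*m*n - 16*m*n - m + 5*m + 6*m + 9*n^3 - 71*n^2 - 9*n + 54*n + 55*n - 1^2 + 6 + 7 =-2*m^2 + 10*m + 9*n^3 + n^2*(10*m - 71) + n*(m^2 - 25*m + 100) + 12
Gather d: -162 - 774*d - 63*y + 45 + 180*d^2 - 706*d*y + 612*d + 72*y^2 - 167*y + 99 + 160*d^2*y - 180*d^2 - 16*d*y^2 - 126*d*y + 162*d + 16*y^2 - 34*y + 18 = 160*d^2*y + d*(-16*y^2 - 832*y) + 88*y^2 - 264*y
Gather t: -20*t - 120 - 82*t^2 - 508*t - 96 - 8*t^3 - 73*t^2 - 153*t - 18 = -8*t^3 - 155*t^2 - 681*t - 234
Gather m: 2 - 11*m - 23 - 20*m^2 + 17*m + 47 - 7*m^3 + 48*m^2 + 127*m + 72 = -7*m^3 + 28*m^2 + 133*m + 98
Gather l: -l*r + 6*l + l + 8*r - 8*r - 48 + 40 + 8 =l*(7 - r)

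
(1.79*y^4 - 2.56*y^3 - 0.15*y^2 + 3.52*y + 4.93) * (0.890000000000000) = 1.5931*y^4 - 2.2784*y^3 - 0.1335*y^2 + 3.1328*y + 4.3877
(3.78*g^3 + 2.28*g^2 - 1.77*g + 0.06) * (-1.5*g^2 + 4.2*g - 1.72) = -5.67*g^5 + 12.456*g^4 + 5.7294*g^3 - 11.4456*g^2 + 3.2964*g - 0.1032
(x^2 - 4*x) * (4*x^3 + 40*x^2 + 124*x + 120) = 4*x^5 + 24*x^4 - 36*x^3 - 376*x^2 - 480*x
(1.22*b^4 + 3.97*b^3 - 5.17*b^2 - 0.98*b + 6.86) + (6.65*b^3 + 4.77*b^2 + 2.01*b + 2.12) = 1.22*b^4 + 10.62*b^3 - 0.4*b^2 + 1.03*b + 8.98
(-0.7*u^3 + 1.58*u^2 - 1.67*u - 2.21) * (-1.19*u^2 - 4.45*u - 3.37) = 0.833*u^5 + 1.2348*u^4 - 2.6847*u^3 + 4.7368*u^2 + 15.4624*u + 7.4477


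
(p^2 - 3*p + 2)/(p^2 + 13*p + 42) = (p^2 - 3*p + 2)/(p^2 + 13*p + 42)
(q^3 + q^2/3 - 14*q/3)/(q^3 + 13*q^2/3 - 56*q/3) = (3*q^2 + q - 14)/(3*q^2 + 13*q - 56)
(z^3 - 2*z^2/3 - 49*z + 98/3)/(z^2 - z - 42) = (3*z^2 + 19*z - 14)/(3*(z + 6))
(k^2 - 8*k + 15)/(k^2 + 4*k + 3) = (k^2 - 8*k + 15)/(k^2 + 4*k + 3)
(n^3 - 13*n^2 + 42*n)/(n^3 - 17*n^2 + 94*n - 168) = n/(n - 4)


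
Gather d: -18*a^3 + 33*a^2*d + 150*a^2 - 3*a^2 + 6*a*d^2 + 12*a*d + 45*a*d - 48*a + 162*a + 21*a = -18*a^3 + 147*a^2 + 6*a*d^2 + 135*a + d*(33*a^2 + 57*a)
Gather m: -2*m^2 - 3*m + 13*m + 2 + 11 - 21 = -2*m^2 + 10*m - 8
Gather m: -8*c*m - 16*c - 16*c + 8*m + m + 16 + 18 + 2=-32*c + m*(9 - 8*c) + 36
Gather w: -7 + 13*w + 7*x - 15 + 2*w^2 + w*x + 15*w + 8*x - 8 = 2*w^2 + w*(x + 28) + 15*x - 30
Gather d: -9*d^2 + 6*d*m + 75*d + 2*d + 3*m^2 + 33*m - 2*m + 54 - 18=-9*d^2 + d*(6*m + 77) + 3*m^2 + 31*m + 36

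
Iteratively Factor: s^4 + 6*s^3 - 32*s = (s + 4)*(s^3 + 2*s^2 - 8*s) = (s + 4)^2*(s^2 - 2*s) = s*(s + 4)^2*(s - 2)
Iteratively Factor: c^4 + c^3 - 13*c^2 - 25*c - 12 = (c + 1)*(c^3 - 13*c - 12) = (c + 1)^2*(c^2 - c - 12) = (c + 1)^2*(c + 3)*(c - 4)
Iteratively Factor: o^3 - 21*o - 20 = (o + 1)*(o^2 - o - 20) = (o - 5)*(o + 1)*(o + 4)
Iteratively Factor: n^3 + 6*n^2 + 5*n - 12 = (n - 1)*(n^2 + 7*n + 12) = (n - 1)*(n + 3)*(n + 4)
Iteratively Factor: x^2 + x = (x + 1)*(x)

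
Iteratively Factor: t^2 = (t)*(t)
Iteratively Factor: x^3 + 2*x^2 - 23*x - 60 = (x + 3)*(x^2 - x - 20) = (x - 5)*(x + 3)*(x + 4)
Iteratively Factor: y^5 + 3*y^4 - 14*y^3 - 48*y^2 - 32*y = (y + 1)*(y^4 + 2*y^3 - 16*y^2 - 32*y) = (y - 4)*(y + 1)*(y^3 + 6*y^2 + 8*y) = (y - 4)*(y + 1)*(y + 4)*(y^2 + 2*y) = (y - 4)*(y + 1)*(y + 2)*(y + 4)*(y)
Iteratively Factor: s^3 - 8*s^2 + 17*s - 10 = (s - 5)*(s^2 - 3*s + 2) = (s - 5)*(s - 1)*(s - 2)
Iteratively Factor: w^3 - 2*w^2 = (w - 2)*(w^2) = w*(w - 2)*(w)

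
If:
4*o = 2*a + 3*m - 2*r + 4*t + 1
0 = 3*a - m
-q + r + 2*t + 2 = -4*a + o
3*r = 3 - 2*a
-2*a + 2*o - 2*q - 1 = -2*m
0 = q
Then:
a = 24/29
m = 72/29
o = -67/58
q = 0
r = 13/29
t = -401/116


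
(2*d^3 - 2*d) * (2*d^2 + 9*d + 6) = 4*d^5 + 18*d^4 + 8*d^3 - 18*d^2 - 12*d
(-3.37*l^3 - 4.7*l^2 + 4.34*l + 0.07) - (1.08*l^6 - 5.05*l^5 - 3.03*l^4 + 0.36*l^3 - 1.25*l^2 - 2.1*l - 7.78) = -1.08*l^6 + 5.05*l^5 + 3.03*l^4 - 3.73*l^3 - 3.45*l^2 + 6.44*l + 7.85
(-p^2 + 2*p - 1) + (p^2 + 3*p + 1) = 5*p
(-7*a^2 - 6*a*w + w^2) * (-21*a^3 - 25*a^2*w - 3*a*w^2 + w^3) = 147*a^5 + 301*a^4*w + 150*a^3*w^2 - 14*a^2*w^3 - 9*a*w^4 + w^5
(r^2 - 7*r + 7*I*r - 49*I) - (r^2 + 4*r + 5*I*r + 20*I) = -11*r + 2*I*r - 69*I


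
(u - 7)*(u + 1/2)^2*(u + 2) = u^4 - 4*u^3 - 75*u^2/4 - 61*u/4 - 7/2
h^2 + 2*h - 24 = (h - 4)*(h + 6)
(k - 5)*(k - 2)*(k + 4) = k^3 - 3*k^2 - 18*k + 40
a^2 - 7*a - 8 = (a - 8)*(a + 1)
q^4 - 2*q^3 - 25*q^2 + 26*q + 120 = (q - 5)*(q - 3)*(q + 2)*(q + 4)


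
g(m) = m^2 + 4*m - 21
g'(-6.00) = -8.00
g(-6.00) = -9.00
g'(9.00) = 22.00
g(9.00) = 96.00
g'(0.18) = 4.36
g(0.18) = -20.25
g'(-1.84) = 0.32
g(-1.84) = -24.97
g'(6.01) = 16.02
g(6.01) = 39.16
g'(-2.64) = -1.28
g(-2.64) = -24.59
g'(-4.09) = -4.18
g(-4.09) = -20.63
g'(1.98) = 7.96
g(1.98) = -9.16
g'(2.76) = 9.52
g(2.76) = -2.34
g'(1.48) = 6.96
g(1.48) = -12.89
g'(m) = 2*m + 4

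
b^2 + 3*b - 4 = (b - 1)*(b + 4)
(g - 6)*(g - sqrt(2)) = g^2 - 6*g - sqrt(2)*g + 6*sqrt(2)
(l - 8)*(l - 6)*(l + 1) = l^3 - 13*l^2 + 34*l + 48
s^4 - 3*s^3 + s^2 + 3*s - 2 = (s - 2)*(s - 1)^2*(s + 1)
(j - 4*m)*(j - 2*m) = j^2 - 6*j*m + 8*m^2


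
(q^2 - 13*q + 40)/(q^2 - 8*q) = (q - 5)/q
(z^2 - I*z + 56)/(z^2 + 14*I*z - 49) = (z - 8*I)/(z + 7*I)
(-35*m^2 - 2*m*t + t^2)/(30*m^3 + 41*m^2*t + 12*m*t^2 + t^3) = (-7*m + t)/(6*m^2 + 7*m*t + t^2)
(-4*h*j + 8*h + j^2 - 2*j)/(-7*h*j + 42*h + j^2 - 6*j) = (4*h*j - 8*h - j^2 + 2*j)/(7*h*j - 42*h - j^2 + 6*j)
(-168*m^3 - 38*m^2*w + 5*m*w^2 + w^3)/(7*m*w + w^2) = -24*m^2/w - 2*m + w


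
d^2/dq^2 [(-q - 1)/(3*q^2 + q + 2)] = 2*(-(q + 1)*(6*q + 1)^2 + (9*q + 4)*(3*q^2 + q + 2))/(3*q^2 + q + 2)^3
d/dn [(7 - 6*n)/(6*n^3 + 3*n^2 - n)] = (72*n^3 - 108*n^2 - 42*n + 7)/(n^2*(36*n^4 + 36*n^3 - 3*n^2 - 6*n + 1))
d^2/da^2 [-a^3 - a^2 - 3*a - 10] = -6*a - 2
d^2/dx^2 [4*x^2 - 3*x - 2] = 8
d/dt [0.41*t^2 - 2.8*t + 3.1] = 0.82*t - 2.8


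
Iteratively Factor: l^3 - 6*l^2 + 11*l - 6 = (l - 1)*(l^2 - 5*l + 6) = (l - 3)*(l - 1)*(l - 2)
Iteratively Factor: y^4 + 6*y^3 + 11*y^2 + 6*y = (y + 1)*(y^3 + 5*y^2 + 6*y) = (y + 1)*(y + 3)*(y^2 + 2*y) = (y + 1)*(y + 2)*(y + 3)*(y)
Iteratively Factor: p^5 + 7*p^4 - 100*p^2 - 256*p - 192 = (p + 2)*(p^4 + 5*p^3 - 10*p^2 - 80*p - 96) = (p + 2)^2*(p^3 + 3*p^2 - 16*p - 48) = (p + 2)^2*(p + 3)*(p^2 - 16) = (p + 2)^2*(p + 3)*(p + 4)*(p - 4)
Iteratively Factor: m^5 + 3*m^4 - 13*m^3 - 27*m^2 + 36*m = (m + 4)*(m^4 - m^3 - 9*m^2 + 9*m) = (m + 3)*(m + 4)*(m^3 - 4*m^2 + 3*m) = (m - 3)*(m + 3)*(m + 4)*(m^2 - m) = (m - 3)*(m - 1)*(m + 3)*(m + 4)*(m)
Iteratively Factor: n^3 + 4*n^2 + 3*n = (n + 3)*(n^2 + n) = n*(n + 3)*(n + 1)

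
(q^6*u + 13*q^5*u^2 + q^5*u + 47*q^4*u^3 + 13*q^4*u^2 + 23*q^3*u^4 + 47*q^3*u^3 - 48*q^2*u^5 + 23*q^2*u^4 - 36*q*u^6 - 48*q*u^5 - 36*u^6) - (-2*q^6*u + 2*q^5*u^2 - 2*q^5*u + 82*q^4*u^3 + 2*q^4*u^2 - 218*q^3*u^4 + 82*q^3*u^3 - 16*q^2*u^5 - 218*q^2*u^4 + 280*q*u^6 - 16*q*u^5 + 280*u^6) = 3*q^6*u + 11*q^5*u^2 + 3*q^5*u - 35*q^4*u^3 + 11*q^4*u^2 + 241*q^3*u^4 - 35*q^3*u^3 - 32*q^2*u^5 + 241*q^2*u^4 - 316*q*u^6 - 32*q*u^5 - 316*u^6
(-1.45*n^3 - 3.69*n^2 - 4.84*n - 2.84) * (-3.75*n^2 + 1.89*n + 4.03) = 5.4375*n^5 + 11.097*n^4 + 5.3324*n^3 - 13.3683*n^2 - 24.8728*n - 11.4452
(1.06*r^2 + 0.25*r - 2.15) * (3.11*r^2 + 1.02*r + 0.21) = 3.2966*r^4 + 1.8587*r^3 - 6.2089*r^2 - 2.1405*r - 0.4515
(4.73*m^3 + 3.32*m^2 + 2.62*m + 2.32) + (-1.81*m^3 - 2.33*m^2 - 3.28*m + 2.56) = 2.92*m^3 + 0.99*m^2 - 0.66*m + 4.88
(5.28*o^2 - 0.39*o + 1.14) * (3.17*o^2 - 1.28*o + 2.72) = 16.7376*o^4 - 7.9947*o^3 + 18.4746*o^2 - 2.52*o + 3.1008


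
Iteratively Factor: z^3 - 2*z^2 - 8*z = (z - 4)*(z^2 + 2*z) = z*(z - 4)*(z + 2)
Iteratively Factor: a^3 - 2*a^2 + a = (a - 1)*(a^2 - a) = a*(a - 1)*(a - 1)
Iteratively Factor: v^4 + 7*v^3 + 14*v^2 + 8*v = (v + 2)*(v^3 + 5*v^2 + 4*v) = (v + 2)*(v + 4)*(v^2 + v) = v*(v + 2)*(v + 4)*(v + 1)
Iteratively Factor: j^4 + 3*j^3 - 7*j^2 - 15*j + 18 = (j - 2)*(j^3 + 5*j^2 + 3*j - 9) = (j - 2)*(j + 3)*(j^2 + 2*j - 3) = (j - 2)*(j + 3)^2*(j - 1)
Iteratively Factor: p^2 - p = (p - 1)*(p)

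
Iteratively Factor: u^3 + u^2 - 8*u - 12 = (u + 2)*(u^2 - u - 6) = (u - 3)*(u + 2)*(u + 2)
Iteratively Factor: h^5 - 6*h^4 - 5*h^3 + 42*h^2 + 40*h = (h)*(h^4 - 6*h^3 - 5*h^2 + 42*h + 40) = h*(h + 2)*(h^3 - 8*h^2 + 11*h + 20) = h*(h + 1)*(h + 2)*(h^2 - 9*h + 20) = h*(h - 5)*(h + 1)*(h + 2)*(h - 4)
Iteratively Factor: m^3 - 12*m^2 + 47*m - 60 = (m - 4)*(m^2 - 8*m + 15) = (m - 5)*(m - 4)*(m - 3)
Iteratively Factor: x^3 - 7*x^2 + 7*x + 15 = (x + 1)*(x^2 - 8*x + 15) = (x - 5)*(x + 1)*(x - 3)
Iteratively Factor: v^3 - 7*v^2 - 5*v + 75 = (v - 5)*(v^2 - 2*v - 15) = (v - 5)^2*(v + 3)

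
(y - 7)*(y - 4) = y^2 - 11*y + 28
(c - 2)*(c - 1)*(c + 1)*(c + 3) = c^4 + c^3 - 7*c^2 - c + 6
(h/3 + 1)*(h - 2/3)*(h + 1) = h^3/3 + 10*h^2/9 + h/9 - 2/3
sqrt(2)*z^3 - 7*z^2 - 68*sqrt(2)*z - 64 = (z - 8*sqrt(2))*(z + 4*sqrt(2))*(sqrt(2)*z + 1)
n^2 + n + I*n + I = (n + 1)*(n + I)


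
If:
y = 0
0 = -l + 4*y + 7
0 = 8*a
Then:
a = 0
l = 7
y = 0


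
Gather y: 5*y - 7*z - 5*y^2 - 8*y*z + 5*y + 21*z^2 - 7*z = -5*y^2 + y*(10 - 8*z) + 21*z^2 - 14*z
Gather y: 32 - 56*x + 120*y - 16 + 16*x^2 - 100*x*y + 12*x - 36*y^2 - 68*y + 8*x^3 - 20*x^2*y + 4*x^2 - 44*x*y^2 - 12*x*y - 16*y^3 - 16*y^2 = 8*x^3 + 20*x^2 - 44*x - 16*y^3 + y^2*(-44*x - 52) + y*(-20*x^2 - 112*x + 52) + 16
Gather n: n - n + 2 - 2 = 0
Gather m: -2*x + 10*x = 8*x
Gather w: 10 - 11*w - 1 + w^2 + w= w^2 - 10*w + 9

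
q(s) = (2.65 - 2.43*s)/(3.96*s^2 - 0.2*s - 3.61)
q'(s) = (0.2 - 7.92*s)*(2.65 - 2.43*s)/(3.96*s^2 - 0.2*s - 3.61)^2 - 2.43/(3.96*s^2 - 0.2*s - 3.61)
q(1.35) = -0.19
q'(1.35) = -0.13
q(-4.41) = 0.18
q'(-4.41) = 0.05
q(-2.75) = 0.35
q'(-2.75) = 0.19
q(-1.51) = 1.10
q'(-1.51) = 1.92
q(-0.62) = -2.12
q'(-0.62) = 6.75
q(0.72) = -0.53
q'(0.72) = -0.28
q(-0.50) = -1.53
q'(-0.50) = 3.50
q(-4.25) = 0.19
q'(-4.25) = 0.06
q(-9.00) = 0.08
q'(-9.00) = 0.01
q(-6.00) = 0.12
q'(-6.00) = 0.02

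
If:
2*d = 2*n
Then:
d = n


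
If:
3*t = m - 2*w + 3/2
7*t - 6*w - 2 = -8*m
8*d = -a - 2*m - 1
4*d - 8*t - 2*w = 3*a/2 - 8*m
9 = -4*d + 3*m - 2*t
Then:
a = 1657/417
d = -3395/3336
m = 1321/834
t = -37/417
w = 1397/834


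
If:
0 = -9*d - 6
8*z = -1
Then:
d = -2/3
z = -1/8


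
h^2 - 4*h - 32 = (h - 8)*(h + 4)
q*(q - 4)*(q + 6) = q^3 + 2*q^2 - 24*q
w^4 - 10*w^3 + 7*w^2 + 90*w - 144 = (w - 8)*(w - 3)*(w - 2)*(w + 3)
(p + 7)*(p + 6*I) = p^2 + 7*p + 6*I*p + 42*I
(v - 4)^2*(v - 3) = v^3 - 11*v^2 + 40*v - 48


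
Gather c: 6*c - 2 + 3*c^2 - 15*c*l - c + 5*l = 3*c^2 + c*(5 - 15*l) + 5*l - 2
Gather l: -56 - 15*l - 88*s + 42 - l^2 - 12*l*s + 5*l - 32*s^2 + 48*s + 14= -l^2 + l*(-12*s - 10) - 32*s^2 - 40*s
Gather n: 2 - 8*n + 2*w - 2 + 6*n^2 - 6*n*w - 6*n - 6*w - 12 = 6*n^2 + n*(-6*w - 14) - 4*w - 12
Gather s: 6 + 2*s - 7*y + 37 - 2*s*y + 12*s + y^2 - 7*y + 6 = s*(14 - 2*y) + y^2 - 14*y + 49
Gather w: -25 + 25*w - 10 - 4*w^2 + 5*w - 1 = -4*w^2 + 30*w - 36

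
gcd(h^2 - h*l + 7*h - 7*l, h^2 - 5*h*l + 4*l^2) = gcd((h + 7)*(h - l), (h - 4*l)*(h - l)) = h - l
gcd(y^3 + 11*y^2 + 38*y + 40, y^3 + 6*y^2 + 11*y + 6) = y + 2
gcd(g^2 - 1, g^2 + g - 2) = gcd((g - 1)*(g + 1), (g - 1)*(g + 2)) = g - 1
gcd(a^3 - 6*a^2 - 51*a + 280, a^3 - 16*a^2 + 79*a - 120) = a^2 - 13*a + 40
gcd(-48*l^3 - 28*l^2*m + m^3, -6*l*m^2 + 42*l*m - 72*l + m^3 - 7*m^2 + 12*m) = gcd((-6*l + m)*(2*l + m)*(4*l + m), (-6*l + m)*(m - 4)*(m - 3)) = 6*l - m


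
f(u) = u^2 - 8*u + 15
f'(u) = 2*u - 8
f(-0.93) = 23.30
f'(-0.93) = -9.86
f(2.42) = 1.50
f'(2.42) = -3.16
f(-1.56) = 29.91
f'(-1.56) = -11.12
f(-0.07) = 15.56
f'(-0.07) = -8.14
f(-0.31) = 17.58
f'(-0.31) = -8.62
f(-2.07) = 35.84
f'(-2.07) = -12.14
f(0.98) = 8.12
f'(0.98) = -6.04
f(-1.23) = 26.35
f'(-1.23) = -10.46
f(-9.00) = 168.00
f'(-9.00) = -26.00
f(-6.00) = 99.00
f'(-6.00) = -20.00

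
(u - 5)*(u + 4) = u^2 - u - 20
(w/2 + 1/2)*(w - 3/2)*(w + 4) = w^3/2 + 7*w^2/4 - 7*w/4 - 3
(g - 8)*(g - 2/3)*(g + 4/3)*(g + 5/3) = g^4 - 17*g^3/3 - 166*g^2/9 - 88*g/27 + 320/27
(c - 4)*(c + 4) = c^2 - 16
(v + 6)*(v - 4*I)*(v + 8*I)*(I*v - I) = I*v^4 - 4*v^3 + 5*I*v^3 - 20*v^2 + 26*I*v^2 + 24*v + 160*I*v - 192*I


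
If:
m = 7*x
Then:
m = 7*x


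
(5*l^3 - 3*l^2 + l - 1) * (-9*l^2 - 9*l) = -45*l^5 - 18*l^4 + 18*l^3 + 9*l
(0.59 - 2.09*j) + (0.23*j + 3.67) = 4.26 - 1.86*j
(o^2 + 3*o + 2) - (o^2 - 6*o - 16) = 9*o + 18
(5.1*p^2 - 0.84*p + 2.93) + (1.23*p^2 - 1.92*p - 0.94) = 6.33*p^2 - 2.76*p + 1.99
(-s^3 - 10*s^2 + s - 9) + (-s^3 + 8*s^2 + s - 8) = -2*s^3 - 2*s^2 + 2*s - 17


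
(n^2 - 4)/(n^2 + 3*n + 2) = (n - 2)/(n + 1)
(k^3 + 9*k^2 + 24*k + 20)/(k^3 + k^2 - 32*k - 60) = (k + 2)/(k - 6)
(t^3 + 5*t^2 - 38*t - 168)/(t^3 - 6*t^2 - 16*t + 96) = (t + 7)/(t - 4)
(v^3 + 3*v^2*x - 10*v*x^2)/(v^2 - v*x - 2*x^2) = v*(v + 5*x)/(v + x)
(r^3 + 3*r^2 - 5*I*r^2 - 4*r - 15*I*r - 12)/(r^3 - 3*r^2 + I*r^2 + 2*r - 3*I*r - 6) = (r^2 + r*(3 - 4*I) - 12*I)/(r^2 + r*(-3 + 2*I) - 6*I)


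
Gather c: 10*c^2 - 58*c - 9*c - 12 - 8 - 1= 10*c^2 - 67*c - 21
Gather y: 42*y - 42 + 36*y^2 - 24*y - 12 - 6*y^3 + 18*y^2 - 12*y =-6*y^3 + 54*y^2 + 6*y - 54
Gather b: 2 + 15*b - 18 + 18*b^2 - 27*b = 18*b^2 - 12*b - 16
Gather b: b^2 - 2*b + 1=b^2 - 2*b + 1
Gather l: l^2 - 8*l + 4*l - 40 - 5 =l^2 - 4*l - 45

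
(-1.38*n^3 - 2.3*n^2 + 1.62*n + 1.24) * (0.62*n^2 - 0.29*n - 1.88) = -0.8556*n^5 - 1.0258*n^4 + 4.2658*n^3 + 4.623*n^2 - 3.4052*n - 2.3312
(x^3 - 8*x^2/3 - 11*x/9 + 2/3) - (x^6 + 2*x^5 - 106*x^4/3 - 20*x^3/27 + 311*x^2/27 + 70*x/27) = -x^6 - 2*x^5 + 106*x^4/3 + 47*x^3/27 - 383*x^2/27 - 103*x/27 + 2/3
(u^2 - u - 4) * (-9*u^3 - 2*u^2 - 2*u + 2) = -9*u^5 + 7*u^4 + 36*u^3 + 12*u^2 + 6*u - 8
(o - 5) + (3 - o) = -2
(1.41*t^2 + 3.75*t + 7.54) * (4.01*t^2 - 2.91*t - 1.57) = 5.6541*t^4 + 10.9344*t^3 + 17.1092*t^2 - 27.8289*t - 11.8378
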